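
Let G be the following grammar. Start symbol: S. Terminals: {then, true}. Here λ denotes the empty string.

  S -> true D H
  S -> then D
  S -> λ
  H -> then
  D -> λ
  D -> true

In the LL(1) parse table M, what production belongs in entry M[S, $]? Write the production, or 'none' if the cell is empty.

S -> λ

FIRST(S): from S->true D H we get {true}; from S->then D we get {then}; from S->λ we get {λ}. So FIRST(S) = {λ, then, true}.
FIRST(H): from H->then we get {then}. So FIRST(H) = {then}.
FIRST(D): from D->λ we get {λ}; from D->true we get {true}. So FIRST(D) = {λ, true}.
FOLLOW(S) includes $ since S is the start symbol.
FOLLOW(S): S appears on no right-hand side. Thus FOLLOW(S) = {$}.
For S -> true D H: FIRST(true D H) = {true}, so it goes in M[S, t] for t ∈ {true}.
For S -> then D: FIRST(then D) = {then}, so it goes in M[S, t] for t ∈ {then}.
For S -> λ: FIRST(λ) = {λ}, so it goes in M[S, t] for t ∈ {}; since λ ∈ FIRST, also for every t ∈ FOLLOW(S) = {$}.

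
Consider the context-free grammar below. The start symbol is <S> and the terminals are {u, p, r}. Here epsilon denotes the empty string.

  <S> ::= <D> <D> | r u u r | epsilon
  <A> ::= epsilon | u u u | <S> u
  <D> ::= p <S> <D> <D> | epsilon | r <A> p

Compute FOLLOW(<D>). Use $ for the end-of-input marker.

FIRST(<D>) = {epsilon, p, r}
FIRST(<S>) = {epsilon, p, r}  (via <D> <D>)
FIRST(<A>) = {epsilon, p, r, u}  (via <S> u)
FOLLOW(<S>) includes $ since <S> is the start symbol.
FOLLOW(<A>): in <D>::=r <A> p, <A> is followed by p with FIRST {p}. Thus FOLLOW(<A>) = {p}.
FOLLOW(<S>): in <A>::=<S> u, <S> is followed by u with FIRST {u}; in <D>::=p <S> <D> <D>, <S> is followed by <D> <D> with FIRST {epsilon, p, r}; in <D>::=p <S> <D> <D>, the suffix after <S> is nullable, so FOLLOW(<S>) ⊇ FOLLOW(<D>) = {$, p, r, u}. Thus FOLLOW(<S>) = {$, p, r, u}.
FOLLOW(<D>): in <S>::=<D> <D> (occurrence 1), <D> is followed by <D> with FIRST {epsilon, p, r}; in <S>::=<D> <D> (occurrence 1), the suffix after <D> is nullable, so FOLLOW(<D>) ⊇ FOLLOW(<S>) = {$, p, r, u}; in <S>::=<D> <D> (occurrence 2), the suffix after <D> is empty, so FOLLOW(<D>) ⊇ FOLLOW(<S>) = {$, p, r, u}; in <D>::=p <S> <D> <D> (occurrence 1), <D> is followed by <D> with FIRST {epsilon, p, r}; in <D>::=p <S> <D> <D> (occurrence 1), the suffix after <D> is nullable (adds nothing new); in <D>::=p <S> <D> <D> (occurrence 2), the suffix after <D> is empty (adds nothing new). Thus FOLLOW(<D>) = {$, p, r, u}.

{$, p, r, u}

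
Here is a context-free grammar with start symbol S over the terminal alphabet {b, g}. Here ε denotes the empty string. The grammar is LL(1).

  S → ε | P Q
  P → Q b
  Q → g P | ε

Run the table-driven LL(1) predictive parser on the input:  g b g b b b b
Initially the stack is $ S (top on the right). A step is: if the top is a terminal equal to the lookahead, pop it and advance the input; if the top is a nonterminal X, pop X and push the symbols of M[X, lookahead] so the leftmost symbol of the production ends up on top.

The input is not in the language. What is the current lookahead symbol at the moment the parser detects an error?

     Stack      Input            Action
  1  $ S        g b g b b b b $  expand S → P Q
  2  $ Q P      g b g b b b b $  expand P → Q b
  3  $ Q b Q    g b g b b b b $  expand Q → g P
  4  $ Q b P g  g b g b b b b $  match g
  5  $ Q b P    b g b b b b $    expand P → Q b
  6  $ Q b b Q  b g b b b b $    expand Q → ε
  7  $ Q b b    b g b b b b $    match b
  8  $ Q b      g b b b b $      error: top is terminal b but lookahead is g

g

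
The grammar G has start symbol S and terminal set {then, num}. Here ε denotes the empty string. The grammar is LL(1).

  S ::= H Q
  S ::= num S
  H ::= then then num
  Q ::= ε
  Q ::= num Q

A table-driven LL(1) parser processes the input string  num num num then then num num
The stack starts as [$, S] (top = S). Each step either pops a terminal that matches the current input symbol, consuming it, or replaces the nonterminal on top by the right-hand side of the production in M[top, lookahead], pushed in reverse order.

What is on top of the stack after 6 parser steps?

S

step 1: stack=$ S  input=num num num then then num num $  — expand S ::= num S
step 2: stack=$ S num  input=num num num then then num num $  — match num
step 3: stack=$ S  input=num num then then num num $  — expand S ::= num S
step 4: stack=$ S num  input=num num then then num num $  — match num
step 5: stack=$ S  input=num then then num num $  — expand S ::= num S
step 6: stack=$ S num  input=num then then num num $  — match num
Stack after step 6: $ S (top = S).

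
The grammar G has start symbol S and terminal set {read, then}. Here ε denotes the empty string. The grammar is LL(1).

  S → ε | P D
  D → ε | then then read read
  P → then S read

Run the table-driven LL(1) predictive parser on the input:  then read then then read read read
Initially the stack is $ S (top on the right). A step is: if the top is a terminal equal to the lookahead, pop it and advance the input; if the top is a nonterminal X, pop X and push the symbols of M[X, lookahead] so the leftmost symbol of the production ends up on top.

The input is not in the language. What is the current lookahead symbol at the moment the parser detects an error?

step 1: stack=$ S  input=then read then then read read read $  — expand S → P D
step 2: stack=$ D P  input=then read then then read read read $  — expand P → then S read
step 3: stack=$ D read S then  input=then read then then read read read $  — match then
step 4: stack=$ D read S  input=read then then read read read $  — expand S → ε
step 5: stack=$ D read  input=read then then read read read $  — match read
step 6: stack=$ D  input=then then read read read $  — expand D → then then read read
step 7: stack=$ read read then then  input=then then read read read $  — match then
step 8: stack=$ read read then  input=then read read read $  — match then
step 9: stack=$ read read  input=read read read $  — match read
step 10: stack=$ read  input=read read $  — match read
step 11: stack=$  input=read $  — error: stack empty but input remains

read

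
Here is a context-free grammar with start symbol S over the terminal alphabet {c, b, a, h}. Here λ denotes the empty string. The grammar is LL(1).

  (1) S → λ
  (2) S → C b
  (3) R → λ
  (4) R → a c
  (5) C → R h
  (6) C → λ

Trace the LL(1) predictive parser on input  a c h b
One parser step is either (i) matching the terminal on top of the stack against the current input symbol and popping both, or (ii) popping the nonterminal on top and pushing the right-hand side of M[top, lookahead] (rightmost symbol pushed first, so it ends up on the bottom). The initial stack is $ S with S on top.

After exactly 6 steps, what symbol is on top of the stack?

     Stack      Input      Action
  1  $ S        a c h b $  expand S → C b
  2  $ b C      a c h b $  expand C → R h
  3  $ b h R    a c h b $  expand R → a c
  4  $ b h c a  a c h b $  match a
  5  $ b h c    c h b $    match c
  6  $ b h      h b $      match h
Stack after step 6: $ b (top = b).

b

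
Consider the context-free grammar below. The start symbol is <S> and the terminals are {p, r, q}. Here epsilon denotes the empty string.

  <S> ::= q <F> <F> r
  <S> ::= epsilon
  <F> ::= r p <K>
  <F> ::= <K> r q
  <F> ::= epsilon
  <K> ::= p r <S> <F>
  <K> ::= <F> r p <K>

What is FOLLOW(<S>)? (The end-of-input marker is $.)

{$, p, r}

FIRST(<S>): from <S>::=q <F> <F> r we get {q}; from <S>::=epsilon we get {epsilon}. So FIRST(<S>) = {epsilon, q}.
FIRST(<F>): from <F>::=r p <K> we get {r}; from <F>::=<K> r q we get {p, r}; from <F>::=epsilon we get {epsilon}. So FIRST(<F>) = {epsilon, p, r}.
FIRST(<K>): from <K>::=p r <S> <F> we get {p}; from <K>::=<F> r p <K> we get {p, r}. So FIRST(<K>) = {p, r}.
FOLLOW(<S>) includes $ since <S> is the start symbol.
FOLLOW(<S>): in <K>::=p r <S> <F>, <S> is followed by <F> with FIRST {epsilon, p, r}; in <K>::=p r <S> <F>, the suffix after <S> is nullable, so FOLLOW(<S>) ⊇ FOLLOW(<K>) = {p, r}. Thus FOLLOW(<S>) = {$, p, r}.
FOLLOW(<F>): in <S>::=q <F> <F> r (occurrence 1), <F> is followed by <F> r with FIRST {p, r}; in <S>::=q <F> <F> r (occurrence 2), <F> is followed by r with FIRST {r}; in <K>::=p r <S> <F>, the suffix after <F> is empty, so FOLLOW(<F>) ⊇ FOLLOW(<K>) = {p, r}; in <K>::=<F> r p <K>, <F> is followed by r p <K> with FIRST {r}. Thus FOLLOW(<F>) = {p, r}.
FOLLOW(<K>): in <F>::=r p <K>, the suffix after <K> is empty, so FOLLOW(<K>) ⊇ FOLLOW(<F>) = {p, r}; in <F>::=<K> r q, <K> is followed by r q with FIRST {r}; in <K>::=<F> r p <K>, the suffix after <K> is empty (adds nothing new). Thus FOLLOW(<K>) = {p, r}.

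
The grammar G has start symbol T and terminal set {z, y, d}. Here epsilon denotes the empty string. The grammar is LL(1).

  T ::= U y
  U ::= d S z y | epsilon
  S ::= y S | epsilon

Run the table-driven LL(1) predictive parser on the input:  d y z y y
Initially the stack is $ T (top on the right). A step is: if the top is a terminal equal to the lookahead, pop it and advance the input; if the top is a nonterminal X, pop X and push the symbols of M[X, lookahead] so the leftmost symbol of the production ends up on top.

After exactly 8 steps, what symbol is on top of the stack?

step 1: stack=$ T  input=d y z y y $  — expand T ::= U y
step 2: stack=$ y U  input=d y z y y $  — expand U ::= d S z y
step 3: stack=$ y y z S d  input=d y z y y $  — match d
step 4: stack=$ y y z S  input=y z y y $  — expand S ::= y S
step 5: stack=$ y y z S y  input=y z y y $  — match y
step 6: stack=$ y y z S  input=z y y $  — expand S ::= epsilon
step 7: stack=$ y y z  input=z y y $  — match z
step 8: stack=$ y y  input=y y $  — match y
Stack after step 8: $ y (top = y).

y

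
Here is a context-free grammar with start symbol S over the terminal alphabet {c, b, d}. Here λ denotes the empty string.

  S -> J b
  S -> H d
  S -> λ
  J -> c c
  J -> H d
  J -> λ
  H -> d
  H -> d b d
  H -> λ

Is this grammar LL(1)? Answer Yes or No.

FIRST(S) = {λ, b, c, d}
FIRST(J) = {λ, c, d}
FIRST(H) = {λ, d}
FOLLOW(S) = {$}
FOLLOW(J) = {b}
FOLLOW(H) = {d}
Cell M[H, d] receives both H -> d and H -> d b d and H -> λ — the grammar is not LL(1).

No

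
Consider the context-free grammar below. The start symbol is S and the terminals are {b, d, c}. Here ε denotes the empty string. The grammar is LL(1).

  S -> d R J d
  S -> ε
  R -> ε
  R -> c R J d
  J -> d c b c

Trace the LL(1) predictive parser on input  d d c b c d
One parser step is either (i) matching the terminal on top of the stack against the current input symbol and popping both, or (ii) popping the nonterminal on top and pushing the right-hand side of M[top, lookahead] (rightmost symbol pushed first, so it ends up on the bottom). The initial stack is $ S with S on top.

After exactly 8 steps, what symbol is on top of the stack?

     Stack        Input          Action
  1  $ S          d d c b c d $  expand S -> d R J d
  2  $ d J R d    d d c b c d $  match d
  3  $ d J R      d c b c d $    expand R -> ε
  4  $ d J        d c b c d $    expand J -> d c b c
  5  $ d c b c d  d c b c d $    match d
  6  $ d c b c    c b c d $      match c
  7  $ d c b      b c d $        match b
  8  $ d c        c d $          match c
Stack after step 8: $ d (top = d).

d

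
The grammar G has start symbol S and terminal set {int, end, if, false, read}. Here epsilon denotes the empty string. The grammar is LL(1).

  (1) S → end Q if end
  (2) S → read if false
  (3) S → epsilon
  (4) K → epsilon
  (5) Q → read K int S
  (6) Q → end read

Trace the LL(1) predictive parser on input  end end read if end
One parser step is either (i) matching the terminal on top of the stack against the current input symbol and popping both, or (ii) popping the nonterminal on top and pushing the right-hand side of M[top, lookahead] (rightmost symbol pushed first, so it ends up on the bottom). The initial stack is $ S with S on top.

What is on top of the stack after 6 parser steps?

     Stack              Input                  Action
  1  $ S                end end read if end $  expand S → end Q if end
  2  $ end if Q end     end end read if end $  match end
  3  $ end if Q         end read if end $      expand Q → end read
  4  $ end if read end  end read if end $      match end
  5  $ end if read      read if end $          match read
  6  $ end if           if end $               match if
Stack after step 6: $ end (top = end).

end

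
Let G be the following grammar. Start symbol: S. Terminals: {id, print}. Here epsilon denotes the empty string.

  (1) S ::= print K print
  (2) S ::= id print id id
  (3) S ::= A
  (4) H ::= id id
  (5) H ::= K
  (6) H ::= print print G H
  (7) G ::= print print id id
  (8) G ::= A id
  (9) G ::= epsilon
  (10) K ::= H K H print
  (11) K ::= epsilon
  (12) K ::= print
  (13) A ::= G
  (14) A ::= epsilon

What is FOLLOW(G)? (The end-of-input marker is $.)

{$, id, print}

FIRST(S): from S::=print K print we get {print}; from S::=id print id id we get {id}; from S::=A we get {epsilon, id, print}. So FIRST(S) = {epsilon, id, print}.
FIRST(H): from H::=id id we get {id}; from H::=K we get {epsilon, id, print}; from H::=print print G H we get {print}. So FIRST(H) = {epsilon, id, print}.
FIRST(K): from K::=H K H print we get {id, print}; from K::=epsilon we get {epsilon}; from K::=print we get {print}. So FIRST(K) = {epsilon, id, print}.
FIRST(G): from G::=print print id id we get {print}; from G::=A id we get {id, print}; from G::=epsilon we get {epsilon}. So FIRST(G) = {epsilon, id, print}.
FIRST(A): from A::=G we get {epsilon, id, print}; from A::=epsilon we get {epsilon}. So FIRST(A) = {epsilon, id, print}.
FOLLOW(S) includes $ since S is the start symbol.
FOLLOW(S): S appears on no right-hand side. Thus FOLLOW(S) = {$}.
FOLLOW(H): in H::=print print G H, the suffix after H is empty (adds nothing new); in K::=H K H print (occurrence 1), H is followed by K H print with FIRST {id, print}; in K::=H K H print (occurrence 2), H is followed by print with FIRST {print}. Thus FOLLOW(H) = {id, print}.
FOLLOW(K): in S::=print K print, K is followed by print with FIRST {print}; in H::=K, the suffix after K is empty, so FOLLOW(K) ⊇ FOLLOW(H) = {id, print}; in K::=H K H print, K is followed by H print with FIRST {id, print}. Thus FOLLOW(K) = {id, print}.
FOLLOW(A): in S::=A, the suffix after A is empty, so FOLLOW(A) ⊇ FOLLOW(S) = {$}; in G::=A id, A is followed by id with FIRST {id}. Thus FOLLOW(A) = {$, id}.
FOLLOW(G): in H::=print print G H, G is followed by H with FIRST {epsilon, id, print}; in H::=print print G H, the suffix after G is nullable, so FOLLOW(G) ⊇ FOLLOW(H) = {id, print}; in A::=G, the suffix after G is empty, so FOLLOW(G) ⊇ FOLLOW(A) = {$, id}. Thus FOLLOW(G) = {$, id, print}.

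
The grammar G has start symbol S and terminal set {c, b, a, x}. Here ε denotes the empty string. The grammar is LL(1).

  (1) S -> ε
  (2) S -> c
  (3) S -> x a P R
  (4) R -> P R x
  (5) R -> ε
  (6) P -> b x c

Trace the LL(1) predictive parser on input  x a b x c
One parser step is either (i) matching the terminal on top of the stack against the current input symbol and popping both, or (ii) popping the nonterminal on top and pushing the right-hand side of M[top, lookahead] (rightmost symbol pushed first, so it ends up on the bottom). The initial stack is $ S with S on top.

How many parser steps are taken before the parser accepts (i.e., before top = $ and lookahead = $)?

step 1: stack=$ S  input=x a b x c $  — expand S -> x a P R
step 2: stack=$ R P a x  input=x a b x c $  — match x
step 3: stack=$ R P a  input=a b x c $  — match a
step 4: stack=$ R P  input=b x c $  — expand P -> b x c
step 5: stack=$ R c x b  input=b x c $  — match b
step 6: stack=$ R c x  input=x c $  — match x
step 7: stack=$ R c  input=c $  — match c
step 8: stack=$ R  input=$  — expand R -> ε
Accept reached after 8 steps.

8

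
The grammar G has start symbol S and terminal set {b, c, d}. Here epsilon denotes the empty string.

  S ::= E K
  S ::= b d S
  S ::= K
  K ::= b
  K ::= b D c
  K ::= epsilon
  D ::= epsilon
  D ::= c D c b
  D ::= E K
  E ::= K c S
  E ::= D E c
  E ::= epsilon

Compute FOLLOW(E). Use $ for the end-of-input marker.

{$, b, c}

FIRST(K) = {epsilon, b}
FIRST(S) = {epsilon, b, c}  (via E K, K)
FIRST(D) = {epsilon, b, c}  (via E K)
FIRST(E) = {epsilon, b, c}  (via K c S, D E c)
FOLLOW(S) includes $ since S is the start symbol.
FOLLOW(D): in K::=b D c, D is followed by c with FIRST {c}; in D::=c D c b, D is followed by c b with FIRST {c}; in E::=D E c, D is followed by E c with FIRST {b, c}. Thus FOLLOW(D) = {b, c}.
FOLLOW(S): in S::=b d S, the suffix after S is empty (adds nothing new); in E::=K c S, the suffix after S is empty, so FOLLOW(S) ⊇ FOLLOW(E) = {$, b, c}. Thus FOLLOW(S) = {$, b, c}.
FOLLOW(K): in S::=E K, the suffix after K is empty, so FOLLOW(K) ⊇ FOLLOW(S) = {$, b, c}; in S::=K, the suffix after K is empty, so FOLLOW(K) ⊇ FOLLOW(S) = {$, b, c}; in D::=E K, the suffix after K is empty, so FOLLOW(K) ⊇ FOLLOW(D) = {b, c}; in E::=K c S, K is followed by c S with FIRST {c}. Thus FOLLOW(K) = {$, b, c}.
FOLLOW(E): in S::=E K, E is followed by K with FIRST {epsilon, b}; in S::=E K, the suffix after E is nullable, so FOLLOW(E) ⊇ FOLLOW(S) = {$, b, c}; in D::=E K, E is followed by K with FIRST {epsilon, b}; in D::=E K, the suffix after E is nullable, so FOLLOW(E) ⊇ FOLLOW(D) = {b, c}; in E::=D E c, E is followed by c with FIRST {c}. Thus FOLLOW(E) = {$, b, c}.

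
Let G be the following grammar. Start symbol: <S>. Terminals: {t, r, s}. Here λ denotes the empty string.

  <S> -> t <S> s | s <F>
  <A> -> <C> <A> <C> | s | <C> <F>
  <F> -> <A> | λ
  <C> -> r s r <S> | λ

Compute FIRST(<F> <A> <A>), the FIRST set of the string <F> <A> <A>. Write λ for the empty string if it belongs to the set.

FIRST(<S>) = {s, t}
FIRST(<C>) = {λ, r}
FIRST(<A>) = {λ, r, s}  (via <C> <A> <C>, <C> <F>)
FIRST(<F>) = {λ, r, s}  (via <A>)
FIRST(<F> <A> <A>): take FIRST of each symbol in turn, carrying on past any symbol whose FIRST contains λ; result {λ, r, s}.

{λ, r, s}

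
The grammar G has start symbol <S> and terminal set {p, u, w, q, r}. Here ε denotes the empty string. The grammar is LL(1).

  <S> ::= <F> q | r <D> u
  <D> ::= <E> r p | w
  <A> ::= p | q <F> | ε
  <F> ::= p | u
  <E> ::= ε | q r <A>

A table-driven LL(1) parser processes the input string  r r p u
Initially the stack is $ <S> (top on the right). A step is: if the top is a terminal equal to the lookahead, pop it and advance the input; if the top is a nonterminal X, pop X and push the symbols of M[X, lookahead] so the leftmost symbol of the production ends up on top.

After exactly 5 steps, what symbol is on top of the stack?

p

step 1: stack=$ <S>  input=r r p u $  — expand <S> ::= r <D> u
step 2: stack=$ u <D> r  input=r r p u $  — match r
step 3: stack=$ u <D>  input=r p u $  — expand <D> ::= <E> r p
step 4: stack=$ u p r <E>  input=r p u $  — expand <E> ::= ε
step 5: stack=$ u p r  input=r p u $  — match r
Stack after step 5: $ u p (top = p).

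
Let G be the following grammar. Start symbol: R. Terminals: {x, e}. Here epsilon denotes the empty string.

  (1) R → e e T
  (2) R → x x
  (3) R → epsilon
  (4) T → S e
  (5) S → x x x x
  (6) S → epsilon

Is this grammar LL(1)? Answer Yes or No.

Yes

FIRST(R) = {epsilon, e, x}
FIRST(T) = {e, x}
FIRST(S) = {epsilon, x}
FOLLOW(R) = {$}
FOLLOW(T) = {$}
FOLLOW(S) = {e}
Each cell of M receives at most one production.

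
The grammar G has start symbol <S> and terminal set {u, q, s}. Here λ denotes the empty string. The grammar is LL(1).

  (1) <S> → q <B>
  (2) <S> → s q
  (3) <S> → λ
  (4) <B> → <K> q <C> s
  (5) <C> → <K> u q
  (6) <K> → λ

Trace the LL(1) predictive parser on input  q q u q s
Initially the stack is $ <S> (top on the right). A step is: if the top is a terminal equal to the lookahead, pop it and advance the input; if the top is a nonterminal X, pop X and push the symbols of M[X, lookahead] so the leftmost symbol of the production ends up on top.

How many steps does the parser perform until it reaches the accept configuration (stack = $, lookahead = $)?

10

step 1: stack=$ <S>  input=q q u q s $  — expand <S> → q <B>
step 2: stack=$ <B> q  input=q q u q s $  — match q
step 3: stack=$ <B>  input=q u q s $  — expand <B> → <K> q <C> s
step 4: stack=$ s <C> q <K>  input=q u q s $  — expand <K> → λ
step 5: stack=$ s <C> q  input=q u q s $  — match q
step 6: stack=$ s <C>  input=u q s $  — expand <C> → <K> u q
step 7: stack=$ s q u <K>  input=u q s $  — expand <K> → λ
step 8: stack=$ s q u  input=u q s $  — match u
step 9: stack=$ s q  input=q s $  — match q
step 10: stack=$ s  input=s $  — match s
Accept reached after 10 steps.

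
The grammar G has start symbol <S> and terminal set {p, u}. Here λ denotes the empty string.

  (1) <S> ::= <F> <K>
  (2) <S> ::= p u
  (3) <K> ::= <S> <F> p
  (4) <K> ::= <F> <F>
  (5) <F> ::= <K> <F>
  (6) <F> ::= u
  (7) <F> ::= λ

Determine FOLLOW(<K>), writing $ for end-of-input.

FIRST(<S>) = {λ, p, u}  (via <F> <K>)
FIRST(<K>) = {λ, p, u}  (via <S> <F> p, <F> <F>)
FIRST(<F>) = {λ, p, u}  (via <K> <F>)
FOLLOW(<S>) includes $ since <S> is the start symbol.
FOLLOW(<S>): in <K>::=<S> <F> p, <S> is followed by <F> p with FIRST {p, u}. Thus FOLLOW(<S>) = {$, p, u}.
FOLLOW(<K>): in <S>::=<F> <K>, the suffix after <K> is empty, so FOLLOW(<K>) ⊇ FOLLOW(<S>) = {$, p, u}; in <F>::=<K> <F>, <K> is followed by <F> with FIRST {λ, p, u}; in <F>::=<K> <F>, the suffix after <K> is nullable, so FOLLOW(<K>) ⊇ FOLLOW(<F>) = {$, p, u}. Thus FOLLOW(<K>) = {$, p, u}.
FOLLOW(<F>): in <S>::=<F> <K>, <F> is followed by <K> with FIRST {λ, p, u}; in <S>::=<F> <K>, the suffix after <F> is nullable, so FOLLOW(<F>) ⊇ FOLLOW(<S>) = {$, p, u}; in <K>::=<S> <F> p, <F> is followed by p with FIRST {p}; in <K>::=<F> <F> (occurrence 1), <F> is followed by <F> with FIRST {λ, p, u}; in <K>::=<F> <F> (occurrence 1), the suffix after <F> is nullable, so FOLLOW(<F>) ⊇ FOLLOW(<K>) = {$, p, u}; in <K>::=<F> <F> (occurrence 2), the suffix after <F> is empty, so FOLLOW(<F>) ⊇ FOLLOW(<K>) = {$, p, u}; in <F>::=<K> <F>, the suffix after <F> is empty (adds nothing new). Thus FOLLOW(<F>) = {$, p, u}.

{$, p, u}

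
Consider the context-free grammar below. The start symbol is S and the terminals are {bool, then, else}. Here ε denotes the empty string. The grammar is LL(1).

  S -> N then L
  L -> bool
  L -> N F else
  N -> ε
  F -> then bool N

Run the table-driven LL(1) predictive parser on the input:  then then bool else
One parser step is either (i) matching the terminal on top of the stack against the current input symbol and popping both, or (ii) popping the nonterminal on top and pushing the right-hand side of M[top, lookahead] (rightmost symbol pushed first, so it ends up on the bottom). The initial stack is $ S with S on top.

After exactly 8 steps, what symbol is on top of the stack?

N

step 1: stack=$ S  input=then then bool else $  — expand S -> N then L
step 2: stack=$ L then N  input=then then bool else $  — expand N -> ε
step 3: stack=$ L then  input=then then bool else $  — match then
step 4: stack=$ L  input=then bool else $  — expand L -> N F else
step 5: stack=$ else F N  input=then bool else $  — expand N -> ε
step 6: stack=$ else F  input=then bool else $  — expand F -> then bool N
step 7: stack=$ else N bool then  input=then bool else $  — match then
step 8: stack=$ else N bool  input=bool else $  — match bool
Stack after step 8: $ else N (top = N).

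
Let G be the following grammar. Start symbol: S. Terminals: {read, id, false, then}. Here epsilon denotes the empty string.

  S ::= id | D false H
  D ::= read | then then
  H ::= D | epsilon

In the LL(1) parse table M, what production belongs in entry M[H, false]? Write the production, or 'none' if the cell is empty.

FIRST(D) = {read, then}
FIRST(S) = {id, read, then}  (via D false H)
FIRST(H) = {epsilon, read, then}  (via D)
FOLLOW(S) includes $ since S is the start symbol.
FOLLOW(S): S appears on no right-hand side. Thus FOLLOW(S) = {$}.
FOLLOW(H): in S::=D false H, the suffix after H is empty, so FOLLOW(H) ⊇ FOLLOW(S) = {$}. Thus FOLLOW(H) = {$}.
For H ::= D: FIRST(D) = {read, then}, so it goes in M[H, t] for t ∈ {read, then}.
For H ::= epsilon: FIRST(epsilon) = {epsilon}, so it goes in M[H, t] for t ∈ {}; since epsilon ∈ FIRST, also for every t ∈ FOLLOW(H) = {$}.
None of these place a production in M[H, false].

none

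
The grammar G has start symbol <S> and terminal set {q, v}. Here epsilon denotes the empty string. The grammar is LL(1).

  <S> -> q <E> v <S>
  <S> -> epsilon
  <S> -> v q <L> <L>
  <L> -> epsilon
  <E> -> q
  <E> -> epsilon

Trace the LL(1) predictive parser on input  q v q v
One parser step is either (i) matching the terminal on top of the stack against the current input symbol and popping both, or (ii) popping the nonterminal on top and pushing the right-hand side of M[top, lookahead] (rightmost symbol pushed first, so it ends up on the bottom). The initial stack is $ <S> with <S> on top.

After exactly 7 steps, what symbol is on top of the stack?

v

step 1: stack=$ <S>  input=q v q v $  — expand <S> -> q <E> v <S>
step 2: stack=$ <S> v <E> q  input=q v q v $  — match q
step 3: stack=$ <S> v <E>  input=v q v $  — expand <E> -> epsilon
step 4: stack=$ <S> v  input=v q v $  — match v
step 5: stack=$ <S>  input=q v $  — expand <S> -> q <E> v <S>
step 6: stack=$ <S> v <E> q  input=q v $  — match q
step 7: stack=$ <S> v <E>  input=v $  — expand <E> -> epsilon
Stack after step 7: $ <S> v (top = v).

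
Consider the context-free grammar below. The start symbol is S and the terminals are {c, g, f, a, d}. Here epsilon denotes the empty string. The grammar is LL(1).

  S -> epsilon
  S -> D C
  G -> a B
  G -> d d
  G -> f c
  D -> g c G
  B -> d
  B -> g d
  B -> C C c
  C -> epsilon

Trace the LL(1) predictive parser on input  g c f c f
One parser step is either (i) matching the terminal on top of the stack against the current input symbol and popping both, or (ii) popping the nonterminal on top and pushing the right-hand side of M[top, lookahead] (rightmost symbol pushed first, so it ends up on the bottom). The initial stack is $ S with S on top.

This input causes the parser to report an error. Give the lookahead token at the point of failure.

     Stack      Input        Action
  1  $ S        g c f c f $  expand S -> D C
  2  $ C D      g c f c f $  expand D -> g c G
  3  $ C G c g  g c f c f $  match g
  4  $ C G c    c f c f $    match c
  5  $ C G      f c f $      expand G -> f c
  6  $ C c f    f c f $      match f
  7  $ C c      c f $        match c
  8  $ C        f $          error: M[C, f] is empty

f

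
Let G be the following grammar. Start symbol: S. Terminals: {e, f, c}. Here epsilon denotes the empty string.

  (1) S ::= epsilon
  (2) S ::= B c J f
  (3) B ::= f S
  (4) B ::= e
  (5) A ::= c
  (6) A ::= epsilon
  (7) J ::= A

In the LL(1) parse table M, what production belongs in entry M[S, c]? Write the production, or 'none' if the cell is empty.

S ::= epsilon

FIRST(B): from B::=f S we get {f}; from B::=e we get {e}. So FIRST(B) = {e, f}.
FIRST(A): from A::=c we get {c}; from A::=epsilon we get {epsilon}. So FIRST(A) = {epsilon, c}.
FIRST(S): from S::=epsilon we get {epsilon}; from S::=B c J f we get {e, f}. So FIRST(S) = {epsilon, e, f}.
FIRST(J): from J::=A we get {epsilon, c}. So FIRST(J) = {epsilon, c}.
FOLLOW(S) includes $ since S is the start symbol.
FOLLOW(B): in S::=B c J f, B is followed by c J f with FIRST {c}. Thus FOLLOW(B) = {c}.
FOLLOW(S): in B::=f S, the suffix after S is empty, so FOLLOW(S) ⊇ FOLLOW(B) = {c}. Thus FOLLOW(S) = {$, c}.
For S ::= epsilon: FIRST(epsilon) = {epsilon}, so it goes in M[S, t] for t ∈ {}; since epsilon ∈ FIRST, also for every t ∈ FOLLOW(S) = {$, c}.
For S ::= B c J f: FIRST(B c J f) = {e, f}, so it goes in M[S, t] for t ∈ {e, f}.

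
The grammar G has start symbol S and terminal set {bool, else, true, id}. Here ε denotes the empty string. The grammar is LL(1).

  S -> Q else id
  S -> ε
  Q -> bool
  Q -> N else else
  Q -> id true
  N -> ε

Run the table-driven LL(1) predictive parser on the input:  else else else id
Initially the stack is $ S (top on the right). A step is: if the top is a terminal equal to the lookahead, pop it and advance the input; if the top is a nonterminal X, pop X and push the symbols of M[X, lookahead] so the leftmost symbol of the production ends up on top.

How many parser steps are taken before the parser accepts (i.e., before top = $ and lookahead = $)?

7

step 1: stack=$ S  input=else else else id $  — expand S -> Q else id
step 2: stack=$ id else Q  input=else else else id $  — expand Q -> N else else
step 3: stack=$ id else else else N  input=else else else id $  — expand N -> ε
step 4: stack=$ id else else else  input=else else else id $  — match else
step 5: stack=$ id else else  input=else else id $  — match else
step 6: stack=$ id else  input=else id $  — match else
step 7: stack=$ id  input=id $  — match id
Accept reached after 7 steps.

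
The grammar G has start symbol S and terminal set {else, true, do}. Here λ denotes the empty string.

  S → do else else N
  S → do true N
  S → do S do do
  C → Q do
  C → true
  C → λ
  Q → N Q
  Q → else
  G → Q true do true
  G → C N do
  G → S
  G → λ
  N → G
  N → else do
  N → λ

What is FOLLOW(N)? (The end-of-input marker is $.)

FIRST(S) = {do}
FIRST(C) = {λ, do, else, true}  (via Q do)
FIRST(Q) = {do, else, true}  (via N Q)
FIRST(G) = {λ, do, else, true}  (via Q true do true, C N do, S)
FIRST(N) = {λ, do, else, true}  (via G)
FOLLOW(S) includes $ since S is the start symbol.
FOLLOW(C): in G→C N do, C is followed by N do with FIRST {do, else, true}. Thus FOLLOW(C) = {do, else, true}.
FOLLOW(Q): in C→Q do, Q is followed by do with FIRST {do}; in Q→N Q, the suffix after Q is empty (adds nothing new); in G→Q true do true, Q is followed by true do true with FIRST {true}. Thus FOLLOW(Q) = {do, true}.
FOLLOW(S): in S→do S do do, S is followed by do do with FIRST {do}; in G→S, the suffix after S is empty, so FOLLOW(S) ⊇ FOLLOW(G) = {$, do, else, true}. Thus FOLLOW(S) = {$, do, else, true}.
FOLLOW(N): in S→do else else N, the suffix after N is empty, so FOLLOW(N) ⊇ FOLLOW(S) = {$, do, else, true}; in S→do true N, the suffix after N is empty, so FOLLOW(N) ⊇ FOLLOW(S) = {$, do, else, true}; in Q→N Q, N is followed by Q with FIRST {do, else, true}; in G→C N do, N is followed by do with FIRST {do}. Thus FOLLOW(N) = {$, do, else, true}.
FOLLOW(G): in N→G, the suffix after G is empty, so FOLLOW(G) ⊇ FOLLOW(N) = {$, do, else, true}. Thus FOLLOW(G) = {$, do, else, true}.

{$, do, else, true}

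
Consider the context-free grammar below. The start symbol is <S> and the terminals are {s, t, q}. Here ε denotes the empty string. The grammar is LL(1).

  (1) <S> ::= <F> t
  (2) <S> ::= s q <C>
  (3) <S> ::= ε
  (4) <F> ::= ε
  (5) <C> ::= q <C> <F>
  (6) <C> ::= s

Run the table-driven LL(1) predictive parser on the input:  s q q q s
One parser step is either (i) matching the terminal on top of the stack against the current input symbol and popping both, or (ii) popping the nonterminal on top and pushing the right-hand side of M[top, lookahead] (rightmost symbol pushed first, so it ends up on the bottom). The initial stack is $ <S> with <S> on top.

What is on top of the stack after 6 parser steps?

q

     Stack        Input        Action
  1  $ <S>        s q q q s $  expand <S> ::= s q <C>
  2  $ <C> q s    s q q q s $  match s
  3  $ <C> q      q q q s $    match q
  4  $ <C>        q q s $      expand <C> ::= q <C> <F>
  5  $ <F> <C> q  q q s $      match q
  6  $ <F> <C>    q s $        expand <C> ::= q <C> <F>
Stack after step 6: $ <F> <F> <C> q (top = q).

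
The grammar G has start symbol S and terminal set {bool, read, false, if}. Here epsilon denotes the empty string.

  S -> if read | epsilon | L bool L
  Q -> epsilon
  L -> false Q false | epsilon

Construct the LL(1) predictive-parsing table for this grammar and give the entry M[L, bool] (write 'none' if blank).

FIRST(Q) = {epsilon}
FIRST(L) = {epsilon, false}
FIRST(S) = {epsilon, bool, false, if}  (via L bool L)
FOLLOW(S) includes $ since S is the start symbol.
FOLLOW(S): S appears on no right-hand side. Thus FOLLOW(S) = {$}.
FOLLOW(L): in S->L bool L (occurrence 1), L is followed by bool L with FIRST {bool}; in S->L bool L (occurrence 2), the suffix after L is empty, so FOLLOW(L) ⊇ FOLLOW(S) = {$}. Thus FOLLOW(L) = {$, bool}.
For L -> false Q false: FIRST(false Q false) = {false}, so it goes in M[L, t] for t ∈ {false}.
For L -> epsilon: FIRST(epsilon) = {epsilon}, so it goes in M[L, t] for t ∈ {}; since epsilon ∈ FIRST, also for every t ∈ FOLLOW(L) = {$, bool}.

L -> epsilon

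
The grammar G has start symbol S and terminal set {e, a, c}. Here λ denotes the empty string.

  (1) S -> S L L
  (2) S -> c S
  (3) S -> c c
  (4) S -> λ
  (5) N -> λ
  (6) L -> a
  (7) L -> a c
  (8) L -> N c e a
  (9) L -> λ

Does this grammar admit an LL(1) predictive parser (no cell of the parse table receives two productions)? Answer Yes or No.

FIRST(S) = {λ, a, c}
FIRST(N) = {λ}
FIRST(L) = {λ, a, c}
FOLLOW(S) = {$, a, c}
FOLLOW(N) = {c}
FOLLOW(L) = {$, a, c}
Cell M[L, a] receives both L -> a and L -> a c and L -> λ — the grammar is not LL(1).

No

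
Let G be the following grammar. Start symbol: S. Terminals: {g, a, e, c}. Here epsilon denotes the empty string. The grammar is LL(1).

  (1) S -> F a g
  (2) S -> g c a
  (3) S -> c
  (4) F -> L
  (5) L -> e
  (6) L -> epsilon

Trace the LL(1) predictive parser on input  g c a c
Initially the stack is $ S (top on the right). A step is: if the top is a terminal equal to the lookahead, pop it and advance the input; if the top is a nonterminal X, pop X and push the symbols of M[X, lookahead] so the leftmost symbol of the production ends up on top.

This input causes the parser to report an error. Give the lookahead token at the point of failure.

c

     Stack    Input      Action
  1  $ S      g c a c $  expand S -> g c a
  2  $ a c g  g c a c $  match g
  3  $ a c    c a c $    match c
  4  $ a      a c $      match a
  5  $        c $        error: stack empty but input remains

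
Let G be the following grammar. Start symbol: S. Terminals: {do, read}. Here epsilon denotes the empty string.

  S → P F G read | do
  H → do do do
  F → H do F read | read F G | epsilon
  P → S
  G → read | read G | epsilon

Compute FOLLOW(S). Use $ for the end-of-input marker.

{$, do, read}

FIRST(H) = {do}
FIRST(G) = {epsilon, read}
FIRST(F) = {epsilon, do, read}  (via H do F read)
FIRST(S) = {do}  (via P F G read)
FIRST(P) = {do}  (via S)
FOLLOW(S) includes $ since S is the start symbol.
FOLLOW(H): in F→H do F read, H is followed by do F read with FIRST {do}. Thus FOLLOW(H) = {do}.
FOLLOW(F): in S→P F G read, F is followed by G read with FIRST {read}; in F→H do F read, F is followed by read with FIRST {read}; in F→read F G, F is followed by G with FIRST {epsilon, read}; in F→read F G, the suffix after F is nullable (adds nothing new). Thus FOLLOW(F) = {read}.
FOLLOW(P): in S→P F G read, P is followed by F G read with FIRST {do, read}. Thus FOLLOW(P) = {do, read}.
FOLLOW(S): in P→S, the suffix after S is empty, so FOLLOW(S) ⊇ FOLLOW(P) = {do, read}. Thus FOLLOW(S) = {$, do, read}.
FOLLOW(G): in S→P F G read, G is followed by read with FIRST {read}; in F→read F G, the suffix after G is empty, so FOLLOW(G) ⊇ FOLLOW(F) = {read}; in G→read G, the suffix after G is empty (adds nothing new). Thus FOLLOW(G) = {read}.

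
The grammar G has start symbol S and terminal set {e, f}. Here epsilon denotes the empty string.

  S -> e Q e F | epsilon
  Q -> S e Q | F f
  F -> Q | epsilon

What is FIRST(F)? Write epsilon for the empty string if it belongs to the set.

FIRST(S): from S->e Q e F we get {e}; from S->epsilon we get {epsilon}. So FIRST(S) = {epsilon, e}.
FIRST(Q): from Q->S e Q we get {e}; from Q->F f we get {e, f}. So FIRST(Q) = {e, f}.
FIRST(F): from F->Q we get {e, f}; from F->epsilon we get {epsilon}. So FIRST(F) = {epsilon, e, f}.

{epsilon, e, f}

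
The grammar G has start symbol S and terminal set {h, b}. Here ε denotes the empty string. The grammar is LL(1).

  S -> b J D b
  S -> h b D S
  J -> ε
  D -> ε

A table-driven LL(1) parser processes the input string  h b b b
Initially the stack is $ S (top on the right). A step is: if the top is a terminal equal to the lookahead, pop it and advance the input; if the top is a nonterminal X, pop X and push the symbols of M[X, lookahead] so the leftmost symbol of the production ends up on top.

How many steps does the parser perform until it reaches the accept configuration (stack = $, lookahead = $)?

step 1: stack=$ S  input=h b b b $  — expand S -> h b D S
step 2: stack=$ S D b h  input=h b b b $  — match h
step 3: stack=$ S D b  input=b b b $  — match b
step 4: stack=$ S D  input=b b $  — expand D -> ε
step 5: stack=$ S  input=b b $  — expand S -> b J D b
step 6: stack=$ b D J b  input=b b $  — match b
step 7: stack=$ b D J  input=b $  — expand J -> ε
step 8: stack=$ b D  input=b $  — expand D -> ε
step 9: stack=$ b  input=b $  — match b
Accept reached after 9 steps.

9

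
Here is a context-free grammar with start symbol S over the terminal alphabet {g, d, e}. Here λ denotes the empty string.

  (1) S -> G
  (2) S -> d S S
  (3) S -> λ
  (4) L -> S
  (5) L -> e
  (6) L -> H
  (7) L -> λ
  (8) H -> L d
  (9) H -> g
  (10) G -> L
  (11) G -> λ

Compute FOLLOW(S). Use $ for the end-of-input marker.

FIRST(S): from S->G we get {λ, d, e, g}; from S->d S S we get {d}; from S->λ we get {λ}. So FIRST(S) = {λ, d, e, g}.
FIRST(L): from L->S we get {λ, d, e, g}; from L->e we get {e}; from L->H we get {d, e, g}; from L->λ we get {λ}. So FIRST(L) = {λ, d, e, g}.
FIRST(H): from H->L d we get {d, e, g}; from H->g we get {g}. So FIRST(H) = {d, e, g}.
FIRST(G): from G->L we get {λ, d, e, g}; from G->λ we get {λ}. So FIRST(G) = {λ, d, e, g}.
FOLLOW(S) includes $ since S is the start symbol.
FOLLOW(S): in S->d S S (occurrence 1), S is followed by S with FIRST {λ, d, e, g}; in S->d S S (occurrence 1), the suffix after S is nullable (adds nothing new); in S->d S S (occurrence 2), the suffix after S is empty (adds nothing new); in L->S, the suffix after S is empty, so FOLLOW(S) ⊇ FOLLOW(L) = {$, d, e, g}. Thus FOLLOW(S) = {$, d, e, g}.
FOLLOW(G): in S->G, the suffix after G is empty, so FOLLOW(G) ⊇ FOLLOW(S) = {$, d, e, g}. Thus FOLLOW(G) = {$, d, e, g}.
FOLLOW(L): in H->L d, L is followed by d with FIRST {d}; in G->L, the suffix after L is empty, so FOLLOW(L) ⊇ FOLLOW(G) = {$, d, e, g}. Thus FOLLOW(L) = {$, d, e, g}.
FOLLOW(H): in L->H, the suffix after H is empty, so FOLLOW(H) ⊇ FOLLOW(L) = {$, d, e, g}. Thus FOLLOW(H) = {$, d, e, g}.

{$, d, e, g}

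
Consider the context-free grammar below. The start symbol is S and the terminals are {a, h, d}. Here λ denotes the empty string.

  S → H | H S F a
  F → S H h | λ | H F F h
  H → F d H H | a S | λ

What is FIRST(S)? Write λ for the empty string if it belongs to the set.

FIRST(S): from S→H we get {λ, a, d, h}; from S→H S F a we get {a, d, h}. So FIRST(S) = {λ, a, d, h}.
FIRST(F): from F→S H h we get {a, d, h}; from F→λ we get {λ}; from F→H F F h we get {a, d, h}. So FIRST(F) = {λ, a, d, h}.
FIRST(H): from H→F d H H we get {a, d, h}; from H→a S we get {a}; from H→λ we get {λ}. So FIRST(H) = {λ, a, d, h}.

{λ, a, d, h}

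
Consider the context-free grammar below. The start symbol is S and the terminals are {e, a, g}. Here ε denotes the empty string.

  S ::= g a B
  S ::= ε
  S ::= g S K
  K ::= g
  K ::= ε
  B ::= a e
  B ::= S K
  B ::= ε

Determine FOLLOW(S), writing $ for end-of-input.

FIRST(S) = {ε, g}
FIRST(K) = {ε, g}
FIRST(B) = {ε, a, g}  (via S K)
FOLLOW(S) includes $ since S is the start symbol.
FOLLOW(S): in S::=g S K, S is followed by K with FIRST {ε, g}; in S::=g S K, the suffix after S is nullable (adds nothing new); in B::=S K, S is followed by K with FIRST {ε, g}; in B::=S K, the suffix after S is nullable, so FOLLOW(S) ⊇ FOLLOW(B) = {$, g}. Thus FOLLOW(S) = {$, g}.
FOLLOW(B): in S::=g a B, the suffix after B is empty, so FOLLOW(B) ⊇ FOLLOW(S) = {$, g}. Thus FOLLOW(B) = {$, g}.
FOLLOW(K): in S::=g S K, the suffix after K is empty, so FOLLOW(K) ⊇ FOLLOW(S) = {$, g}; in B::=S K, the suffix after K is empty, so FOLLOW(K) ⊇ FOLLOW(B) = {$, g}. Thus FOLLOW(K) = {$, g}.

{$, g}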